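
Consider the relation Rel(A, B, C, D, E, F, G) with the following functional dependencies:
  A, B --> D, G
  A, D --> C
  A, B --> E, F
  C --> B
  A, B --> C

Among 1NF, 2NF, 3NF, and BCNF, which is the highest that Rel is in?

Candidate keys: {A, B}, {A, C}, {A, D}. Prime attributes: {A, B, C, D}.
For C --> B we have {C}⁺ = {B, C}; {C} is not a superkey, so BCNF fails.
Since {B} ⊆ prime attributes and every other non-superkey FD also has a prime right side, the schema is in 3NF.

3NF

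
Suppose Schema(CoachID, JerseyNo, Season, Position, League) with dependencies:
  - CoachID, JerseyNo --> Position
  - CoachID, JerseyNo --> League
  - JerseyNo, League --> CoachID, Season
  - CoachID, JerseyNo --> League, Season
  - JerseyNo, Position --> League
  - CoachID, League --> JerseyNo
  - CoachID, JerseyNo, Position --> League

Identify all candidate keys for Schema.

Closure of {CoachID, JerseyNo} is {CoachID, JerseyNo, League, Position, Season}, the whole schema; {CoachID, JerseyNo} is a candidate key.
Closure of {CoachID, League} is {CoachID, JerseyNo, League, Position, Season}, the whole schema; {CoachID, League} is a candidate key.
Closure of {JerseyNo, League} is {CoachID, JerseyNo, League, Position, Season}, the whole schema; {JerseyNo, League} is a candidate key.
Closure of {JerseyNo, Position} is {CoachID, JerseyNo, League, Position, Season}, the whole schema; {JerseyNo, Position} is a candidate key.
Any other superkey properly contains one of these, so there are no further candidate keys.

{CoachID, JerseyNo}, {CoachID, League}, {JerseyNo, League}, {JerseyNo, Position}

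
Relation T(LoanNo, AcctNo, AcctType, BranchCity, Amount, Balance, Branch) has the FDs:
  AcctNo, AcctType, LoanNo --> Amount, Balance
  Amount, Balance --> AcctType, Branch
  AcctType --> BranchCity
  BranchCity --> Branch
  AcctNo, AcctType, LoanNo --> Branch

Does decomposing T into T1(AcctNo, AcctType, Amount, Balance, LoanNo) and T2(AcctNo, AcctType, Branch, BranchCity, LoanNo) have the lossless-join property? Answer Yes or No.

The shared attributes are {AcctNo, AcctType, LoanNo} and {AcctNo, AcctType, LoanNo}⁺ = {AcctNo, AcctType, Amount, Balance, Branch, BranchCity, LoanNo}.
This includes all of T1, so the common attributes are a superkey of T1 — the join is lossless.

Yes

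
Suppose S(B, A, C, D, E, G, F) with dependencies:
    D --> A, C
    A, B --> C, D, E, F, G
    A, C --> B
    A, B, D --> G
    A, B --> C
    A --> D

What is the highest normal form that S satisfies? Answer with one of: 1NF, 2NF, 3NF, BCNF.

BCNF

Candidate keys: {A}, {D}. Prime attributes: {A, D}.
The left-hand side of every FD is a superkey, so BCNF is satisfied.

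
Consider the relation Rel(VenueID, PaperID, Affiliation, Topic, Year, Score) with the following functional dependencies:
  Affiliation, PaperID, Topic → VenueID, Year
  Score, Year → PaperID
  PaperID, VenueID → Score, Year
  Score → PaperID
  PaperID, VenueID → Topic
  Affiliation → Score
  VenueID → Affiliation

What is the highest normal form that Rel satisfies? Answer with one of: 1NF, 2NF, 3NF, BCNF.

1NF

Candidate keys: {Affiliation, Topic}, {VenueID}. Prime attributes: {Affiliation, Topic, VenueID}.
Score, Year → PaperID: {Score, Year}⁺ = {PaperID, Score, Year}, which is not all of the attributes, so the left side is not a superkey — BCNF is violated.
Score, Year → PaperID determines the non-prime attribute {PaperID} from a non-superkey — 3NF is violated.
The proper key subset {Affiliation} of {Affiliation, Topic} determines non-prime {PaperID, Score}, so the relation is not even in 2NF.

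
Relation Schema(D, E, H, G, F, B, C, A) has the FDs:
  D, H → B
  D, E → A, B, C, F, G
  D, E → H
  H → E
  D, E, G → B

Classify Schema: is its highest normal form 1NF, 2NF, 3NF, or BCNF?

Candidate keys: {D, E}, {D, H}. Prime attributes: {D, E, H}.
H → E: {H}⁺ = {E, H}, which is not all of the attributes, so the left side is not a superkey — BCNF is violated.
But every attribute on its right side ({E}) is prime, and the same holds for every other non-superkey FD, so 3NF still holds.

3NF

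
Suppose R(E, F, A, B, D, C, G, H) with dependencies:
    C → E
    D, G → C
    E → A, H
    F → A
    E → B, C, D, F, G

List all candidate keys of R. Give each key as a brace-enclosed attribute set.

{C}, {D, G}, {E}

{C} is a candidate key since {C}⁺ = {A, B, C, D, E, F, G, H} covers every attribute.
{E} is a candidate key since {E}⁺ = {A, B, C, D, E, F, G, H} covers every attribute.
{D, G} is a candidate key since {D, G}⁺ = {A, B, C, D, E, F, G, H} covers every attribute.
Any other superkey properly contains one of these, so there are no further candidate keys.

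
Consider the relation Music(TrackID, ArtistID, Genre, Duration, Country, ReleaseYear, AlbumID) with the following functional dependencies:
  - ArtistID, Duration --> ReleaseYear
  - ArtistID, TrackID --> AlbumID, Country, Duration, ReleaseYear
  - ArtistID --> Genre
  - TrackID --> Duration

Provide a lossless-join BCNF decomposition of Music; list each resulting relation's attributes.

{AlbumID, ArtistID, Country, TrackID}; {ArtistID, Duration, ReleaseYear}; {ArtistID, Genre}; {Duration, TrackID}

Candidate key of the original relation: {ArtistID, TrackID}.
In {AlbumID, ArtistID, Country, Duration, Genre, ReleaseYear, TrackID}, {ArtistID, Duration} is not a superkey ({ArtistID, Duration}⁺ restricted to this set is {ArtistID, Duration, Genre, ReleaseYear}), so split on ArtistID, Duration --> Genre, ReleaseYear into {ArtistID, Duration, Genre, ReleaseYear} and {AlbumID, ArtistID, Country, Duration, TrackID}.
In {ArtistID, Duration, Genre, ReleaseYear}, {ArtistID} is not a superkey ({ArtistID}⁺ restricted to this set is {ArtistID, Genre}), so split on ArtistID --> Genre into {ArtistID, Genre} and {ArtistID, Duration, ReleaseYear}.
{ArtistID, Genre} has no BCNF violation.
{ArtistID, Duration, ReleaseYear} has no BCNF violation.
In {AlbumID, ArtistID, Country, Duration, TrackID}, {TrackID} is not a superkey ({TrackID}⁺ restricted to this set is {Duration, TrackID}), so split on TrackID --> Duration into {Duration, TrackID} and {AlbumID, ArtistID, Country, TrackID}.
{Duration, TrackID} has no BCNF violation.
{AlbumID, ArtistID, Country, TrackID} has no BCNF violation.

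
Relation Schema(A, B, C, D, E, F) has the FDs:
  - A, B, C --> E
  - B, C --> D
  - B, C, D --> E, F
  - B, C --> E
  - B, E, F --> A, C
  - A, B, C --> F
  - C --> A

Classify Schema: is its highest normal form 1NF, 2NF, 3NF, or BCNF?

Candidate keys: {B, C}, {B, E, F}. Prime attributes: {B, C, E, F}.
C --> A breaks BCNF: {C}⁺ = {A, C}, so {C} is not a superkey.
C --> A has non-prime {A} on the right and a non-superkey on the left, so 3NF fails.
{C} is a proper subset of the key {B, C}, and {C}⁺ contains the non-prime attribute {A} — a partial dependency, so 2NF is violated.

1NF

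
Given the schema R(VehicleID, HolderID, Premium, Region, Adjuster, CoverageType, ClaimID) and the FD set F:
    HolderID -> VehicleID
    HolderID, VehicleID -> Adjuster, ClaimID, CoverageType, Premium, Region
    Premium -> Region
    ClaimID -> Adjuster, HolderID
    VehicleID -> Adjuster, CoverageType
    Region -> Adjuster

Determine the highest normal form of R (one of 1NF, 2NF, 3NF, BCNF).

Candidate keys: {ClaimID}, {HolderID}. Prime attributes: {ClaimID, HolderID}.
Premium -> Region: {Premium}⁺ = {Adjuster, Premium, Region}, which is not all of the attributes, so the left side is not a superkey — BCNF is violated.
Premium -> Region determines the non-prime attribute {Region} from a non-superkey — 3NF is violated.
All keys have size 1, which rules out partial dependencies — 2NF is satisfied.

2NF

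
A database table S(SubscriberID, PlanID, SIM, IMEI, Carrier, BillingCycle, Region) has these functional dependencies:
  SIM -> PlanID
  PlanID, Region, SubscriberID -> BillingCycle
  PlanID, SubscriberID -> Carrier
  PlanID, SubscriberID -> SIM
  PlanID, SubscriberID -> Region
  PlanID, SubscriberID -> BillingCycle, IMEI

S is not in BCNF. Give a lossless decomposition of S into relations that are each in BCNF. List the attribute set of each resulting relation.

Candidate keys of the original relation: {PlanID, SubscriberID}, {SIM, SubscriberID}.
Within {BillingCycle, Carrier, IMEI, PlanID, Region, SIM, SubscriberID}: {SIM}⁺ ∩ {BillingCycle, Carrier, IMEI, PlanID, Region, SIM, SubscriberID} = {PlanID, SIM}, not the whole set, so SIM -> PlanID violates BCNF; decompose into {PlanID, SIM} and {BillingCycle, Carrier, IMEI, Region, SIM, SubscriberID}.
{PlanID, SIM} is in BCNF.
{BillingCycle, Carrier, IMEI, Region, SIM, SubscriberID} is in BCNF.

{BillingCycle, Carrier, IMEI, Region, SIM, SubscriberID}; {PlanID, SIM}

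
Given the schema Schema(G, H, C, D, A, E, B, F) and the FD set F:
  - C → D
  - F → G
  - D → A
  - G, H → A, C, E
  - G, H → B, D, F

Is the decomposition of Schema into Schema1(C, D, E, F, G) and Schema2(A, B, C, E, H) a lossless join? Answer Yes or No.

No

The shared attributes are {C, E} and {C, E}⁺ = {A, C, D, E}.
The closure covers neither Schema1 nor Schema2 entirely; the join is not lossless.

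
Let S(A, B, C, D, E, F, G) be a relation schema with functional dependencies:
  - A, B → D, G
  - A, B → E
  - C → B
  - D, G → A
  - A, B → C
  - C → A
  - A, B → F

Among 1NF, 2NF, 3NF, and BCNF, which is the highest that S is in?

Candidate keys: {A, B}, {B, D, G}, {C}. Prime attributes: {A, B, C, D, G}.
D, G → A breaks BCNF: {D, G}⁺ = {A, D, G}, so {D, G} is not a superkey.
Its right-hand attributes {A} are all prime, as are those of every other non-superkey FD — the relation is in 3NF.

3NF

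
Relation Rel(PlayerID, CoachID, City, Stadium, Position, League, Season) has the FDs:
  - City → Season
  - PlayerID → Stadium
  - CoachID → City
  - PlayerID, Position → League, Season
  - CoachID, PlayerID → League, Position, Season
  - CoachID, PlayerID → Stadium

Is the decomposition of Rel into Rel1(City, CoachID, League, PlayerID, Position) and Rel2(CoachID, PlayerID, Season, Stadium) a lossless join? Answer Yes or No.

Common attributes: {CoachID, PlayerID}; their closure is {City, CoachID, League, PlayerID, Position, Season, Stadium}.
Rel1 is contained in that closure, so Rel1 ∩ Rel2 → Rel1 holds and the join is lossless.

Yes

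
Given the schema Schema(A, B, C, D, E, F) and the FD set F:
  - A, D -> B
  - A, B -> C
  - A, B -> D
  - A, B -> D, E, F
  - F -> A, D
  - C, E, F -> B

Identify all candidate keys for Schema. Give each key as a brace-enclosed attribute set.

{F}⁺ = {A, B, C, D, E, F}, which is every attribute, so {F} is a candidate key.
{A, B}⁺ = {A, B, C, D, E, F}, which is every attribute, so {A, B} is a candidate key.
{A, D}⁺ = {A, B, C, D, E, F}, which is every attribute, so {A, D} is a candidate key.
No proper subset of any of these is a key, and no other minimal superkey exists.

{A, B}, {A, D}, {F}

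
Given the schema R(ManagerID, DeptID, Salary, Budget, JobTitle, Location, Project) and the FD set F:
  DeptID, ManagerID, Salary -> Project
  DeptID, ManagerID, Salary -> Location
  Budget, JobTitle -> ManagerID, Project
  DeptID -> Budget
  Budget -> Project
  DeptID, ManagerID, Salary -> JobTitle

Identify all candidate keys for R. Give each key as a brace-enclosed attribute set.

Attributes never on any right-hand side: {DeptID, Salary} — every candidate key must contain all of them.
{DeptID, JobTitle, Salary} is a candidate key since {DeptID, JobTitle, Salary}⁺ = {Budget, DeptID, JobTitle, Location, ManagerID, Project, Salary} covers every attribute.
{DeptID, ManagerID, Salary} is a candidate key since {DeptID, ManagerID, Salary}⁺ = {Budget, DeptID, JobTitle, Location, ManagerID, Project, Salary} covers every attribute.
No proper subset of any of these is a key, and no other minimal superkey exists.

{DeptID, JobTitle, Salary}, {DeptID, ManagerID, Salary}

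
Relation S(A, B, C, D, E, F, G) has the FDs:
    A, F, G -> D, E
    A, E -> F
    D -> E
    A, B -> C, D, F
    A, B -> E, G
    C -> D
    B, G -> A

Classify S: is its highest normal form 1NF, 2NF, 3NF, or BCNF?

2NF

Candidate keys: {A, B}, {B, G}. Prime attributes: {A, B, G}.
A, F, G -> D, E breaks BCNF: {A, F, G}⁺ = {A, D, E, F, G}, so {A, F, G} is not a superkey.
A, F, G -> D, E determines the non-prime attributes {D, E} from a non-superkey — 3NF is violated.
Checking every proper subset of each key, none determines a non-prime attribute — 2NF is satisfied.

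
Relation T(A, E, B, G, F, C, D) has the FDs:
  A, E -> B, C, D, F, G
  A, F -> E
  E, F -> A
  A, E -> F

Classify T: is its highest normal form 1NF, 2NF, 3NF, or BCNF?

BCNF

Candidate keys: {A, E}, {A, F}, {E, F}. Prime attributes: {A, E, F}.
Every FD has a superkey on the left, so the relation is in BCNF.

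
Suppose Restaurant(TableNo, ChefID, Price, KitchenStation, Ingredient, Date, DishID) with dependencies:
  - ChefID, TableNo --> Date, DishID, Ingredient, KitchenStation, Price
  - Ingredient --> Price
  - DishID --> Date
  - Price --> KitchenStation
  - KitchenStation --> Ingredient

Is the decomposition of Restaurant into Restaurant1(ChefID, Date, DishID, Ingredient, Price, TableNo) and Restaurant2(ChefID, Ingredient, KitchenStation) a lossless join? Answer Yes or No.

Common attributes: {ChefID, Ingredient}; their closure is {ChefID, Ingredient, KitchenStation, Price}.
Since Restaurant2 ⊆ {ChefID, Ingredient, KitchenStation, Price}, the intersection is a superkey of Restaurant2; the decomposition is lossless.

Yes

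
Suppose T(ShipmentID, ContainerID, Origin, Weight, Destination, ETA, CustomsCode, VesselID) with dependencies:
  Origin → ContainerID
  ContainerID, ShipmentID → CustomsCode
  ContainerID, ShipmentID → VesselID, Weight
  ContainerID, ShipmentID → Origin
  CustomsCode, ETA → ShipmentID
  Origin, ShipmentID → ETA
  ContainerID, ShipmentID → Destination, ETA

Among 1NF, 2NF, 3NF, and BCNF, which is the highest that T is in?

3NF

Candidate keys: {ContainerID, CustomsCode, ETA}, {ContainerID, ShipmentID}, {CustomsCode, ETA, Origin}, {Origin, ShipmentID}. Prime attributes: {ContainerID, CustomsCode, ETA, Origin, ShipmentID}.
For Origin → ContainerID we have {Origin}⁺ = {ContainerID, Origin}; {Origin} is not a superkey, so BCNF fails.
But every attribute on its right side ({ContainerID}) is prime, and the same holds for every other non-superkey FD, so 3NF still holds.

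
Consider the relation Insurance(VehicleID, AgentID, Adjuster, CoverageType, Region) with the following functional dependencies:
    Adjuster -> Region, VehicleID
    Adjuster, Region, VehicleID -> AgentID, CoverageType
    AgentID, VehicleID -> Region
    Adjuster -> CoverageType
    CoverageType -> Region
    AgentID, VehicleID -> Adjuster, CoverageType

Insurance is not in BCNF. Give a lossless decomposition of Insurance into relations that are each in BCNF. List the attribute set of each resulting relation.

Candidate keys of the original relation: {Adjuster}, {AgentID, VehicleID}.
{Adjuster, AgentID, CoverageType, Region, VehicleID}: {CoverageType} determines {CoverageType, Region} here but is not a superkey — split on CoverageType -> Region, giving {CoverageType, Region} and {Adjuster, AgentID, CoverageType, VehicleID}.
{CoverageType, Region}: every determinant is a superkey — BCNF.
{Adjuster, AgentID, CoverageType, VehicleID}: every determinant is a superkey — BCNF.

{Adjuster, AgentID, CoverageType, VehicleID}; {CoverageType, Region}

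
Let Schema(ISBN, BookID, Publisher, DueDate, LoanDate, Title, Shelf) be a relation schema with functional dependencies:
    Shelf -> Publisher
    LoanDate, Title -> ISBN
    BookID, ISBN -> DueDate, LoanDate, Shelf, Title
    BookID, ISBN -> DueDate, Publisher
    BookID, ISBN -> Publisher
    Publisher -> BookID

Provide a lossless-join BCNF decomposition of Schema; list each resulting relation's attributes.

{BookID, Publisher}; {DueDate, LoanDate, Shelf, Title}; {ISBN, LoanDate, Title}; {Publisher, Shelf}

Candidate keys of the original relation: {BookID, ISBN}, {BookID, LoanDate, Title}, {ISBN, Publisher}, {ISBN, Shelf}, {LoanDate, Publisher, Title}, {LoanDate, Shelf, Title}.
{BookID, DueDate, ISBN, LoanDate, Publisher, Shelf, Title}: {Shelf} determines {BookID, Publisher, Shelf} here but is not a superkey — split on Shelf -> BookID, Publisher, giving {BookID, Publisher, Shelf} and {DueDate, ISBN, LoanDate, Shelf, Title}.
{BookID, Publisher, Shelf}: {Publisher} determines {BookID, Publisher} here but is not a superkey — split on Publisher -> BookID, giving {BookID, Publisher} and {Publisher, Shelf}.
{BookID, Publisher} is in BCNF.
{Publisher, Shelf} is in BCNF.
{DueDate, ISBN, LoanDate, Shelf, Title}: {LoanDate, Title} determines {ISBN, LoanDate, Title} here but is not a superkey — split on LoanDate, Title -> ISBN, giving {ISBN, LoanDate, Title} and {DueDate, LoanDate, Shelf, Title}.
{ISBN, LoanDate, Title} is in BCNF.
{DueDate, LoanDate, Shelf, Title} is in BCNF.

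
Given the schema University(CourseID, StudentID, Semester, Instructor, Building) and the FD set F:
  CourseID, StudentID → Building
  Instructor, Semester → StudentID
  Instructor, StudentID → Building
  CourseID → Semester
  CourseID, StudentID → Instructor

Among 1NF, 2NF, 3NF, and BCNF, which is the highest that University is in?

Candidate keys: {CourseID, Instructor}, {CourseID, StudentID}. Prime attributes: {CourseID, Instructor, StudentID}.
Instructor, Semester → StudentID: {Instructor, Semester}⁺ = {Building, Instructor, Semester, StudentID}, which is not all of the attributes, so the left side is not a superkey — BCNF is violated.
Because {Building} is non-prime and the left side of Instructor, StudentID → Building is not a superkey, the relation is not in 3NF.
The proper key subset {CourseID} of {CourseID, Instructor} determines non-prime {Semester}, so the relation is not even in 2NF.

1NF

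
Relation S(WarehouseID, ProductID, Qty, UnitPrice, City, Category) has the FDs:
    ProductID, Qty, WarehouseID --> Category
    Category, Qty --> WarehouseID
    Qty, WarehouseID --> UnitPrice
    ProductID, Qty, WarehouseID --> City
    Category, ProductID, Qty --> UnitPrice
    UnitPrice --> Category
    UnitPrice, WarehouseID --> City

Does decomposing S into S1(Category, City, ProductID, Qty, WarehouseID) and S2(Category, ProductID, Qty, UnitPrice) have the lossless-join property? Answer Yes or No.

Yes

Common attributes: {Category, ProductID, Qty}; their closure is {Category, City, ProductID, Qty, UnitPrice, WarehouseID}.
This includes all of S1, so the common attributes are a superkey of S1 — the join is lossless.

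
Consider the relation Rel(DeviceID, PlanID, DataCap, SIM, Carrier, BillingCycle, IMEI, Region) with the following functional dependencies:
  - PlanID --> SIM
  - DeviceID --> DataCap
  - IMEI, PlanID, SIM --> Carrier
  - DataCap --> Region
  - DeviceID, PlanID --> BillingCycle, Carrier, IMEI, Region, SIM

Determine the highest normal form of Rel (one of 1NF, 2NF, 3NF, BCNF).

1NF

Candidate key: {DeviceID, PlanID}. Prime attributes: {DeviceID, PlanID}.
PlanID --> SIM: {PlanID}⁺ = {PlanID, SIM}, which is not all of the attributes, so the left side is not a superkey — BCNF is violated.
Because {SIM} is non-prime and the left side of PlanID --> SIM is not a superkey, the relation is not in 3NF.
{DeviceID} is a proper subset of the key {DeviceID, PlanID}, and {DeviceID}⁺ contains the non-prime attributes {DataCap, Region} — a partial dependency, so 2NF is violated.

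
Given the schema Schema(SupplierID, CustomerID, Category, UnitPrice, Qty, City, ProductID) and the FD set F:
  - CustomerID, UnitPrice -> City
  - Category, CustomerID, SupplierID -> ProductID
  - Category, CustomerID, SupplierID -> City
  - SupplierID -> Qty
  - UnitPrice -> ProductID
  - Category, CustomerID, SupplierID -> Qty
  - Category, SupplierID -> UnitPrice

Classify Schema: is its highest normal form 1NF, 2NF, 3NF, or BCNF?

Candidate key: {Category, CustomerID, SupplierID}. Prime attributes: {Category, CustomerID, SupplierID}.
CustomerID, UnitPrice -> City: {CustomerID, UnitPrice}⁺ = {City, CustomerID, ProductID, UnitPrice}, which is not all of the attributes, so the left side is not a superkey — BCNF is violated.
CustomerID, UnitPrice -> City determines the non-prime attribute {City} from a non-superkey — 3NF is violated.
Since {SupplierID} ⊂ {Category, CustomerID, SupplierID} and {SupplierID}⁺ ⊇ {Qty} with {Qty} non-prime, there is a partial dependency; 2NF fails.

1NF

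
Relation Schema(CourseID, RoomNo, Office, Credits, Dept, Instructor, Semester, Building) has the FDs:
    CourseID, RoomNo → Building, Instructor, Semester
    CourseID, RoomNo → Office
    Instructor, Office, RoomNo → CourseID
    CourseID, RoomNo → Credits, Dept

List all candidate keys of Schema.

{CourseID, RoomNo}, {Instructor, Office, RoomNo}

No FD produces {RoomNo}, so it must be in every candidate key.
Closure of {CourseID, RoomNo} is {Building, CourseID, Credits, Dept, Instructor, Office, RoomNo, Semester}, the whole schema; {CourseID, RoomNo} is a candidate key.
Closure of {Instructor, Office, RoomNo} is {Building, CourseID, Credits, Dept, Instructor, Office, RoomNo, Semester}, the whole schema; {Instructor, Office, RoomNo} is a candidate key.
These are minimal and exhaustive — every other superkey contains one of them.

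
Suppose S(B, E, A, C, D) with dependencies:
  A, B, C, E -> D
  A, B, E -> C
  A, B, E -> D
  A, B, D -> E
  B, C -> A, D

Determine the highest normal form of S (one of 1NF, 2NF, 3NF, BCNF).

Candidate keys: {A, B, D}, {A, B, E}, {B, C}. Prime attributes: {A, B, C, D, E}.
The left-hand side of every FD is a superkey, so BCNF is satisfied.

BCNF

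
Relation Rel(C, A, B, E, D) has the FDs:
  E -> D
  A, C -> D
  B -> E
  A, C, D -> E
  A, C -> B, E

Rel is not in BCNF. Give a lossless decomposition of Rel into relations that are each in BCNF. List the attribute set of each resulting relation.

Candidate key of the original relation: {A, C}.
{A, B, C, D, E}: {E} determines {D, E} here but is not a superkey — split on E -> D, giving {D, E} and {A, B, C, E}.
{D, E} is in BCNF.
{A, B, C, E}: {B} determines {B, E} here but is not a superkey — split on B -> E, giving {B, E} and {A, B, C}.
{B, E} is in BCNF.
{A, B, C} is in BCNF.

{A, B, C}; {B, E}; {D, E}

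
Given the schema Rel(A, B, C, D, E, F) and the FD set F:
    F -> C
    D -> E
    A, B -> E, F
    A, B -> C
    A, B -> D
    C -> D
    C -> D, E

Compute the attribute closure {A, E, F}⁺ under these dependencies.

{A, C, D, E, F}

Start with {A, E, F}.
F -> C applies; add {C} → now {A, C, E, F}.
C -> D applies; add {D} → now {A, C, D, E, F}.
No further FD applies.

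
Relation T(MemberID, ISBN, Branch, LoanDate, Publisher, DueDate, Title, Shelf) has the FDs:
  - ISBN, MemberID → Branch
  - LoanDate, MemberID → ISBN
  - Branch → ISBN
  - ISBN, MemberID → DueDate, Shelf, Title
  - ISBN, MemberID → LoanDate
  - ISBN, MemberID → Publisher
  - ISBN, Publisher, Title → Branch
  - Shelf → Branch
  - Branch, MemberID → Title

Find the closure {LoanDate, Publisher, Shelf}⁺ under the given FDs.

{Branch, ISBN, LoanDate, Publisher, Shelf}

Start with {LoanDate, Publisher, Shelf}.
Shelf → Branch applies; add {Branch} → now {Branch, LoanDate, Publisher, Shelf}.
Branch → ISBN applies; add {ISBN} → now {Branch, ISBN, LoanDate, Publisher, Shelf}.
No further FD applies.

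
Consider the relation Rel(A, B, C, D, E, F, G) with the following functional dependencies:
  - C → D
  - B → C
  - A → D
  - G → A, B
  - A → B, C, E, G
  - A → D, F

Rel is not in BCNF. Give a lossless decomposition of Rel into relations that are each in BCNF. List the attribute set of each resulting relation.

Candidate keys of the original relation: {A}, {G}.
Within {A, B, C, D, E, F, G}: {C}⁺ ∩ {A, B, C, D, E, F, G} = {C, D}, not the whole set, so C → D violates BCNF; decompose into {C, D} and {A, B, C, E, F, G}.
{C, D} has no BCNF violation.
Within {A, B, C, E, F, G}: {B}⁺ ∩ {A, B, C, E, F, G} = {B, C}, not the whole set, so B → C violates BCNF; decompose into {B, C} and {A, B, E, F, G}.
{B, C} has no BCNF violation.
{A, B, E, F, G} has no BCNF violation.

{A, B, E, F, G}; {B, C}; {C, D}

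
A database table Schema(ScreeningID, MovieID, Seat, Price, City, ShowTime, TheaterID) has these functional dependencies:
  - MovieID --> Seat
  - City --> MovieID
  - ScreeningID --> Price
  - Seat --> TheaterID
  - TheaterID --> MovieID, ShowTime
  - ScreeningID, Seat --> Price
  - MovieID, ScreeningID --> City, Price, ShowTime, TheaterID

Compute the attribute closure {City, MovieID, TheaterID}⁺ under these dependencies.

Start with {City, MovieID, TheaterID}.
MovieID --> Seat applies; add {Seat} → now {City, MovieID, Seat, TheaterID}.
TheaterID --> MovieID, ShowTime applies; add {ShowTime} → now {City, MovieID, Seat, ShowTime, TheaterID}.
No further FD applies.

{City, MovieID, Seat, ShowTime, TheaterID}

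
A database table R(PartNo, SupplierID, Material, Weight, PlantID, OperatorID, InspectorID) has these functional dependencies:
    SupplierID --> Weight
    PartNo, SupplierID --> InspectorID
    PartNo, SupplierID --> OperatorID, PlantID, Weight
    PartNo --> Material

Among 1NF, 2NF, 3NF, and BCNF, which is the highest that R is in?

1NF

Candidate key: {PartNo, SupplierID}. Prime attributes: {PartNo, SupplierID}.
For SupplierID --> Weight we have {SupplierID}⁺ = {SupplierID, Weight}; {SupplierID} is not a superkey, so BCNF fails.
SupplierID --> Weight has non-prime {Weight} on the right and a non-superkey on the left, so 3NF fails.
Since {PartNo} ⊂ {PartNo, SupplierID} and {PartNo}⁺ ⊇ {Material} with {Material} non-prime, there is a partial dependency; 2NF fails.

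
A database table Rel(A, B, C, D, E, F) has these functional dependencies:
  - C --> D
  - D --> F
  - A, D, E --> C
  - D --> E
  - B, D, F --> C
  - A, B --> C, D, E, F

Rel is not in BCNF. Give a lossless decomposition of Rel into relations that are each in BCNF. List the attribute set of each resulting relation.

Candidate key of the original relation: {A, B}.
Within {A, B, C, D, E, F}: {C}⁺ ∩ {A, B, C, D, E, F} = {C, D, E, F}, not the whole set, so C --> D, E, F violates BCNF; decompose into {C, D, E, F} and {A, B, C}.
Within {C, D, E, F}: {D}⁺ ∩ {C, D, E, F} = {D, E, F}, not the whole set, so D --> E, F violates BCNF; decompose into {D, E, F} and {C, D}.
{D, E, F}: every determinant is a superkey — BCNF.
{C, D}: every determinant is a superkey — BCNF.
{A, B, C}: every determinant is a superkey — BCNF.

{A, B, C}; {C, D}; {D, E, F}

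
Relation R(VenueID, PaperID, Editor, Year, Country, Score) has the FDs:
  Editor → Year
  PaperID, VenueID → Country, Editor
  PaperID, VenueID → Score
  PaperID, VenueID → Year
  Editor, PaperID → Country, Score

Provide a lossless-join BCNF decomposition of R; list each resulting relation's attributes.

Candidate key of the original relation: {PaperID, VenueID}.
In {Country, Editor, PaperID, Score, VenueID, Year}, {Editor} is not a superkey ({Editor}⁺ restricted to this set is {Editor, Year}), so split on Editor → Year into {Editor, Year} and {Country, Editor, PaperID, Score, VenueID}.
{Editor, Year}: every determinant is a superkey — BCNF.
In {Country, Editor, PaperID, Score, VenueID}, {Editor, PaperID} is not a superkey ({Editor, PaperID}⁺ restricted to this set is {Country, Editor, PaperID, Score}), so split on Editor, PaperID → Country, Score into {Country, Editor, PaperID, Score} and {Editor, PaperID, VenueID}.
{Country, Editor, PaperID, Score}: every determinant is a superkey — BCNF.
{Editor, PaperID, VenueID}: every determinant is a superkey — BCNF.

{Country, Editor, PaperID, Score}; {Editor, PaperID, VenueID}; {Editor, Year}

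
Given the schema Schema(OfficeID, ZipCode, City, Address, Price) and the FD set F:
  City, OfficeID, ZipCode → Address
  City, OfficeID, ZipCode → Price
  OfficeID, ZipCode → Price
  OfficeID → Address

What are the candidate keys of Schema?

{City, OfficeID, ZipCode}

Attributes never on any right-hand side: {City, OfficeID, ZipCode} — every candidate key must contain all of them.
{City, OfficeID, ZipCode}⁺ = {Address, City, OfficeID, Price, ZipCode} — all of the relation — so {City, OfficeID, ZipCode} is a candidate key.
No smaller or unrelated set reaches every attribute, so there are no other keys.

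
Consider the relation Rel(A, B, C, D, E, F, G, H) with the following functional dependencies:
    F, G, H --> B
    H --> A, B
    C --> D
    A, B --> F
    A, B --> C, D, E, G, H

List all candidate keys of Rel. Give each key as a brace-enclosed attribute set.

Closure of {H} is {A, B, C, D, E, F, G, H}, the whole schema; {H} is a candidate key.
Closure of {A, B} is {A, B, C, D, E, F, G, H}, the whole schema; {A, B} is a candidate key.
These are minimal and exhaustive — every other superkey contains one of them.

{A, B}, {H}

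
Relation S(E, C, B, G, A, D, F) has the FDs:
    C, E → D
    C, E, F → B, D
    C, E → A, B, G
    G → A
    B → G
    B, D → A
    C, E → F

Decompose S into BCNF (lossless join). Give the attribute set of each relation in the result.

Candidate key of the original relation: {C, E}.
In {A, B, C, D, E, F, G}, {G} is not a superkey ({G}⁺ restricted to this set is {A, G}), so split on G → A into {A, G} and {B, C, D, E, F, G}.
{A, G}: every determinant is a superkey — BCNF.
In {B, C, D, E, F, G}, {B} is not a superkey ({B}⁺ restricted to this set is {B, G}), so split on B → G into {B, G} and {B, C, D, E, F}.
{B, G}: every determinant is a superkey — BCNF.
{B, C, D, E, F}: every determinant is a superkey — BCNF.

{A, G}; {B, C, D, E, F}; {B, G}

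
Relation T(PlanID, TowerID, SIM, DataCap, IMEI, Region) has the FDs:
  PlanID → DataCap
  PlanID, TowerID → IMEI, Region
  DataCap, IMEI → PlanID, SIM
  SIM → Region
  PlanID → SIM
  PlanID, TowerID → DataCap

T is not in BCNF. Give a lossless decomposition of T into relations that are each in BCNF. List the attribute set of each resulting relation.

{DataCap, PlanID, SIM}; {IMEI, PlanID, TowerID}; {Region, SIM}

Candidate keys of the original relation: {DataCap, IMEI, TowerID}, {PlanID, TowerID}.
Within {DataCap, IMEI, PlanID, Region, SIM, TowerID}: {PlanID}⁺ ∩ {DataCap, IMEI, PlanID, Region, SIM, TowerID} = {DataCap, PlanID, Region, SIM}, not the whole set, so PlanID → DataCap, Region, SIM violates BCNF; decompose into {DataCap, PlanID, Region, SIM} and {IMEI, PlanID, TowerID}.
Within {DataCap, PlanID, Region, SIM}: {SIM}⁺ ∩ {DataCap, PlanID, Region, SIM} = {Region, SIM}, not the whole set, so SIM → Region violates BCNF; decompose into {Region, SIM} and {DataCap, PlanID, SIM}.
{Region, SIM} has no BCNF violation.
{DataCap, PlanID, SIM} has no BCNF violation.
{IMEI, PlanID, TowerID} has no BCNF violation.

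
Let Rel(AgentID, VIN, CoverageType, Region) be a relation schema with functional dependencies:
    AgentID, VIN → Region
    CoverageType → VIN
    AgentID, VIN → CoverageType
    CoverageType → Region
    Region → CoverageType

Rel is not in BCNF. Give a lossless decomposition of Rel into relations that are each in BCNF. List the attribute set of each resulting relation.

{AgentID, CoverageType}; {CoverageType, Region, VIN}

Candidate keys of the original relation: {AgentID, CoverageType}, {AgentID, Region}, {AgentID, VIN}.
In {AgentID, CoverageType, Region, VIN}, {CoverageType} is not a superkey ({CoverageType}⁺ restricted to this set is {CoverageType, Region, VIN}), so split on CoverageType → Region, VIN into {CoverageType, Region, VIN} and {AgentID, CoverageType}.
{CoverageType, Region, VIN} is in BCNF.
{AgentID, CoverageType} is in BCNF.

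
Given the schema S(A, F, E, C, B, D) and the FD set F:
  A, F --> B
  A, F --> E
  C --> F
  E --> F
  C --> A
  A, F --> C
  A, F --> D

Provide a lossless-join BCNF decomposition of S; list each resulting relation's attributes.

{A, B, C, D, E}; {E, F}

Candidate keys of the original relation: {A, E}, {A, F}, {C}.
In {A, B, C, D, E, F}, {E} is not a superkey ({E}⁺ restricted to this set is {E, F}), so split on E --> F into {E, F} and {A, B, C, D, E}.
{E, F} has no BCNF violation.
{A, B, C, D, E} has no BCNF violation.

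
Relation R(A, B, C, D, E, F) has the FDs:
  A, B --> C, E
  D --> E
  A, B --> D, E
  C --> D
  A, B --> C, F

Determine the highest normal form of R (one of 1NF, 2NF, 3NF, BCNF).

Candidate key: {A, B}. Prime attributes: {A, B}.
D --> E: {D}⁺ = {D, E}, which is not all of the attributes, so the left side is not a superkey — BCNF is violated.
D --> E determines the non-prime attribute {E} from a non-superkey — 3NF is violated.
Checking every proper subset of each key, none determines a non-prime attribute — 2NF is satisfied.

2NF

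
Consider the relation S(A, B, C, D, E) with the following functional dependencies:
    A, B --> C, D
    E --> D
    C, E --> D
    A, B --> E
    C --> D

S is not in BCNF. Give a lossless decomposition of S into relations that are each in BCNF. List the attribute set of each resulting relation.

{A, B, C, E}; {D, E}

Candidate key of the original relation: {A, B}.
In {A, B, C, D, E}, {E} is not a superkey ({E}⁺ restricted to this set is {D, E}), so split on E --> D into {D, E} and {A, B, C, E}.
{D, E} has no BCNF violation.
{A, B, C, E} has no BCNF violation.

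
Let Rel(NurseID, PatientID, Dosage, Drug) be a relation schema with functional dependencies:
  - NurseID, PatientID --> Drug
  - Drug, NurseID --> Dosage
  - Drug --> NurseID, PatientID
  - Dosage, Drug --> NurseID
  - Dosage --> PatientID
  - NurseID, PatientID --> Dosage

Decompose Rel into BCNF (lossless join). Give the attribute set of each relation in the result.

{Dosage, Drug, NurseID}; {Dosage, PatientID}

Candidate keys of the original relation: {Dosage, NurseID}, {Drug}, {NurseID, PatientID}.
In {Dosage, Drug, NurseID, PatientID}, {Dosage} is not a superkey ({Dosage}⁺ restricted to this set is {Dosage, PatientID}), so split on Dosage --> PatientID into {Dosage, PatientID} and {Dosage, Drug, NurseID}.
{Dosage, PatientID} has no BCNF violation.
{Dosage, Drug, NurseID} has no BCNF violation.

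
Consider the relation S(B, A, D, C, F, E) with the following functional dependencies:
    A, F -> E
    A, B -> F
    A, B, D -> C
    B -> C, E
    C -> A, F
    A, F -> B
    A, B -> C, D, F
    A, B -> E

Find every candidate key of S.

{A, F}, {B}, {C}

{B}⁺ = {A, B, C, D, E, F}, which is every attribute, so {B} is a candidate key.
{C}⁺ = {A, B, C, D, E, F}, which is every attribute, so {C} is a candidate key.
{A, F}⁺ = {A, B, C, D, E, F}, which is every attribute, so {A, F} is a candidate key.
Any other superkey properly contains one of these, so there are no further candidate keys.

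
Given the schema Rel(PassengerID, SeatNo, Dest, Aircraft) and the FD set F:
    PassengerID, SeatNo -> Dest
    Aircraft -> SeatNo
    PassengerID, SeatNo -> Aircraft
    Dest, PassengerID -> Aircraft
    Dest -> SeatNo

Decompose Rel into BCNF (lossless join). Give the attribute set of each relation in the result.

{Aircraft, Dest, PassengerID}; {Aircraft, SeatNo}

Candidate keys of the original relation: {Aircraft, PassengerID}, {Dest, PassengerID}, {PassengerID, SeatNo}.
Within {Aircraft, Dest, PassengerID, SeatNo}: {Aircraft}⁺ ∩ {Aircraft, Dest, PassengerID, SeatNo} = {Aircraft, SeatNo}, not the whole set, so Aircraft -> SeatNo violates BCNF; decompose into {Aircraft, SeatNo} and {Aircraft, Dest, PassengerID}.
{Aircraft, SeatNo}: every determinant is a superkey — BCNF.
{Aircraft, Dest, PassengerID}: every determinant is a superkey — BCNF.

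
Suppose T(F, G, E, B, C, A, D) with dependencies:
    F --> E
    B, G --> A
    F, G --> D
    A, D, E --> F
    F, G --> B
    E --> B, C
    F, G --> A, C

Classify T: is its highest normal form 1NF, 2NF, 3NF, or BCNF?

Candidate keys: {D, E, G}, {F, G}. Prime attributes: {D, E, F, G}.
F --> E: {F}⁺ = {B, C, E, F}, which is not all of the attributes, so the left side is not a superkey — BCNF is violated.
Because {A} is non-prime and the left side of B, G --> A is not a superkey, the relation is not in 3NF.
The proper key subset {F} of {F, G} determines non-prime {B, C}, so the relation is not even in 2NF.

1NF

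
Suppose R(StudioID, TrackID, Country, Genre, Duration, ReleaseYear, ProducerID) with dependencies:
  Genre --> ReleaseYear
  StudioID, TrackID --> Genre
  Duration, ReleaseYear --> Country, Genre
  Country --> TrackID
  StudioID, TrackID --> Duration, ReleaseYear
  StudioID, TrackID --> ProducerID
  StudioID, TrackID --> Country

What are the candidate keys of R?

{StudioID} never appears on the right of any FD, so every key must include it.
{Country, StudioID}⁺ = {Country, Duration, Genre, ProducerID, ReleaseYear, StudioID, TrackID} — all of the relation — so {Country, StudioID} is a candidate key.
{StudioID, TrackID}⁺ = {Country, Duration, Genre, ProducerID, ReleaseYear, StudioID, TrackID} — all of the relation — so {StudioID, TrackID} is a candidate key.
{Duration, Genre, StudioID}⁺ = {Country, Duration, Genre, ProducerID, ReleaseYear, StudioID, TrackID} — all of the relation — so {Duration, Genre, StudioID} is a candidate key.
{Duration, ReleaseYear, StudioID}⁺ = {Country, Duration, Genre, ProducerID, ReleaseYear, StudioID, TrackID} — all of the relation — so {Duration, ReleaseYear, StudioID} is a candidate key.
These are minimal and exhaustive — every other superkey contains one of them.

{Country, StudioID}, {Duration, Genre, StudioID}, {Duration, ReleaseYear, StudioID}, {StudioID, TrackID}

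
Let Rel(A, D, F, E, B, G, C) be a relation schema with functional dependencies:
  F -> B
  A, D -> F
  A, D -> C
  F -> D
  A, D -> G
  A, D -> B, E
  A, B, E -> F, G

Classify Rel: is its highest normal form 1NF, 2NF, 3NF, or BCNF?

Candidate keys: {A, B, E}, {A, D}, {A, F}. Prime attributes: {A, B, D, E, F}.
For F -> B we have {F}⁺ = {B, D, F}; {F} is not a superkey, so BCNF fails.
Its right-hand attributes {B} are all prime, as are those of every other non-superkey FD — the relation is in 3NF.

3NF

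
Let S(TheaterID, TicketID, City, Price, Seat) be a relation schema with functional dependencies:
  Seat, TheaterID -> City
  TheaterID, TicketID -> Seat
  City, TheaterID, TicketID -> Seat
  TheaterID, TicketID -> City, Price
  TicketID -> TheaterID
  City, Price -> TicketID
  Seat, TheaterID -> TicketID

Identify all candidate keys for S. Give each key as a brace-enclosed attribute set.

{City, Price}, {Seat, TheaterID}, {TicketID}

{TicketID}⁺ = {City, Price, Seat, TheaterID, TicketID}, which is every attribute, so {TicketID} is a candidate key.
{City, Price}⁺ = {City, Price, Seat, TheaterID, TicketID}, which is every attribute, so {City, Price} is a candidate key.
{Seat, TheaterID}⁺ = {City, Price, Seat, TheaterID, TicketID}, which is every attribute, so {Seat, TheaterID} is a candidate key.
Any other superkey properly contains one of these, so there are no further candidate keys.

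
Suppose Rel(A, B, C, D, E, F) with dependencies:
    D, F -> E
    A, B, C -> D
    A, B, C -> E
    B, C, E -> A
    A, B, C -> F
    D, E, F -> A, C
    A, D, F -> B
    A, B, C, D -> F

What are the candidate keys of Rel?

{D, F}⁺ = {A, B, C, D, E, F} — all of the relation — so {D, F} is a candidate key.
{A, B, C}⁺ = {A, B, C, D, E, F} — all of the relation — so {A, B, C} is a candidate key.
{B, C, E}⁺ = {A, B, C, D, E, F} — all of the relation — so {B, C, E} is a candidate key.
No proper subset of any of these is a key, and no other minimal superkey exists.

{A, B, C}, {B, C, E}, {D, F}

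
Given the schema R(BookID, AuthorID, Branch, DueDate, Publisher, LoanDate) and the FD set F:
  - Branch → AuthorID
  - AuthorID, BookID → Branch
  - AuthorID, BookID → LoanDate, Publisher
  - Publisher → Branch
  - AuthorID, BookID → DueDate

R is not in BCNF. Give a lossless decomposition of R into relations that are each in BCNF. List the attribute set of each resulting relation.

{AuthorID, Branch}; {BookID, DueDate, LoanDate, Publisher}; {Branch, Publisher}

Candidate keys of the original relation: {AuthorID, BookID}, {BookID, Branch}, {BookID, Publisher}.
{AuthorID, BookID, Branch, DueDate, LoanDate, Publisher}: {Branch} determines {AuthorID, Branch} here but is not a superkey — split on Branch → AuthorID, giving {AuthorID, Branch} and {BookID, Branch, DueDate, LoanDate, Publisher}.
{AuthorID, Branch} has no BCNF violation.
{BookID, Branch, DueDate, LoanDate, Publisher}: {Publisher} determines {Branch, Publisher} here but is not a superkey — split on Publisher → Branch, giving {Branch, Publisher} and {BookID, DueDate, LoanDate, Publisher}.
{Branch, Publisher} has no BCNF violation.
{BookID, DueDate, LoanDate, Publisher} has no BCNF violation.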